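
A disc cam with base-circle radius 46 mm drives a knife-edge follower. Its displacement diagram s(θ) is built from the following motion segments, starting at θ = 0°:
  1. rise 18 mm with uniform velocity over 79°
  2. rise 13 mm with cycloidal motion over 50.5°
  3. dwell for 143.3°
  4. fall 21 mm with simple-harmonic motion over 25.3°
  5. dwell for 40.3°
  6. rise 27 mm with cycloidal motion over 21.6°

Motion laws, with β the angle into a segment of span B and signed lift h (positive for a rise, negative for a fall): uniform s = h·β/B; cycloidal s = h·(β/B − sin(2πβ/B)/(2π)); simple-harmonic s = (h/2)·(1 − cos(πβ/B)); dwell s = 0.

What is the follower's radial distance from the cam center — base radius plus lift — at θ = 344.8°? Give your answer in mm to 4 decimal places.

seg 1 [0°–79°] uniform, h=18: full span → s += 18 → s = 18.0000
seg 2 [79°–129.5°] cycloidal, h=13: full span → s += 13 → s = 31.0000
seg 3 [129.5°–272.8°] dwell: s stays 31.0000
seg 4 [272.8°–298.1°] simple-harmonic, h=-21: full span → s += -21 → s = 10.0000
seg 5 [298.1°–338.4°] dwell: s stays 10.0000
seg 6 [338.4°–360°] cycloidal, h=27: θ=344.8° here. β=6.4, B=21.6. 27·(0.2963 − sin(2π·0.2963)/(2π)) = 3.8833 → s = 13.8833
radial distance = base radius + s = 46 + 13.8833 = 59.8833

59.8833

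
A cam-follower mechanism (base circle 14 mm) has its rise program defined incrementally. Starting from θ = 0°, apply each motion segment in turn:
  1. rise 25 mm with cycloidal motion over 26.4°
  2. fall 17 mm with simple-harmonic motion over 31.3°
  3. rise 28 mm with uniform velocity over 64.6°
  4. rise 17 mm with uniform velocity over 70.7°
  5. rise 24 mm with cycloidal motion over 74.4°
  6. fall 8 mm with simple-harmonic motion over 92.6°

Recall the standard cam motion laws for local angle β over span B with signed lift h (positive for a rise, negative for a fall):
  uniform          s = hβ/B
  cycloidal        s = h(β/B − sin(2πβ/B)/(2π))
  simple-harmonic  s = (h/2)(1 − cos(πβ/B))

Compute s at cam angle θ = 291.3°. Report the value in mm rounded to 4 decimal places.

seg 1 [0°–26.4°] cycloidal, h=25: full span → s += 25 → s = 25.0000
seg 2 [26.4°–57.7°] simple-harmonic, h=-17: full span → s += -17 → s = 8.0000
seg 3 [57.7°–122.3°] uniform, h=28: full span → s += 28 → s = 36.0000
seg 4 [122.3°–193°] uniform, h=17: full span → s += 17 → s = 53.0000
seg 5 [193°–267.4°] cycloidal, h=24: full span → s += 24 → s = 77.0000
seg 6 [267.4°–360°] simple-harmonic, h=-8: θ=291.3° here. β=23.9, B=92.6. -8/2·(1 − cos(π·0.2581)) = -1.2444 → s = 75.7556

75.7556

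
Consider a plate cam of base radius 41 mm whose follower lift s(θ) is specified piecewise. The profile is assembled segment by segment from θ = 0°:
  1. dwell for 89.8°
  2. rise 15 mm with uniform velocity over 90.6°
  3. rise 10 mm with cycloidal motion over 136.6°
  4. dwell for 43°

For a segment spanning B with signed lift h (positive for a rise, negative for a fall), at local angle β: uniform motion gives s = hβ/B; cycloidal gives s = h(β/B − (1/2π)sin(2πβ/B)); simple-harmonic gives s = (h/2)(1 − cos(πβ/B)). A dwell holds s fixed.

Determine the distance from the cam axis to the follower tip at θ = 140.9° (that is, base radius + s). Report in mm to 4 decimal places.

seg 1 [0°–89.8°] dwell: s stays 0.0000
seg 2 [89.8°–180.4°] uniform, h=15: θ=140.9° here. β=51.1, B=90.6. 15·51.1/90.6 = 8.4603 → s = 8.4603
radial distance = base radius + s = 41 + 8.4603 = 49.4603

49.4603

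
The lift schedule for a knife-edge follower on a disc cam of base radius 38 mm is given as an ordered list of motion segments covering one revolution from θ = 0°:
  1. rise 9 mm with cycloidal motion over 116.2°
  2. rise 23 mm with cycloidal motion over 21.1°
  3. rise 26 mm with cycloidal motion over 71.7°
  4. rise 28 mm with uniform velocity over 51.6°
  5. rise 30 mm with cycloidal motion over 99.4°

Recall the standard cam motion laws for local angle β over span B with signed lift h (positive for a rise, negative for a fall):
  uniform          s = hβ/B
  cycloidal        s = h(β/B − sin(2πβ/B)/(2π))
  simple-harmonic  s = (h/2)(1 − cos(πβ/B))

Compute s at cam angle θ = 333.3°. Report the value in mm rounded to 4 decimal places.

seg 1 [0°–116.2°] cycloidal, h=9: full span → s += 9 → s = 9.0000
seg 2 [116.2°–137.3°] cycloidal, h=23: full span → s += 23 → s = 32.0000
seg 3 [137.3°–209°] cycloidal, h=26: full span → s += 26 → s = 58.0000
seg 4 [209°–260.6°] uniform, h=28: full span → s += 28 → s = 86.0000
seg 5 [260.6°–360°] cycloidal, h=30: θ=333.3° here. β=72.7, B=99.4. 30·(0.7314 − sin(2π·0.7314)/(2π)) = 26.6837 → s = 112.6837

112.6837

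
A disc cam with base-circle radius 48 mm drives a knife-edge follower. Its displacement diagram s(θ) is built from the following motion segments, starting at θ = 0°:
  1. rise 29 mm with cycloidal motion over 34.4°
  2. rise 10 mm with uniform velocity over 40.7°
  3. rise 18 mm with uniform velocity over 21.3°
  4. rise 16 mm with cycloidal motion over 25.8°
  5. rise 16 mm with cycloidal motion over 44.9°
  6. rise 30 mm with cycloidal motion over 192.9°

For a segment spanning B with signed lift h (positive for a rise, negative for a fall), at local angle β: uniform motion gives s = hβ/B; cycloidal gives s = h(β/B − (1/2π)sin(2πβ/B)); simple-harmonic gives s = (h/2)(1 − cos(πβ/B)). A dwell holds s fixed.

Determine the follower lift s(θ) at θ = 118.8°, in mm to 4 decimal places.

seg 1 [0°–34.4°] cycloidal, h=29: full span → s += 29 → s = 29.0000
seg 2 [34.4°–75.1°] uniform, h=10: full span → s += 10 → s = 39.0000
seg 3 [75.1°–96.4°] uniform, h=18: full span → s += 18 → s = 57.0000
seg 4 [96.4°–122.2°] cycloidal, h=16: θ=118.8° here. β=22.4, B=25.8. 16·(0.8682 − sin(2π·0.8682)/(2π)) = 15.7672 → s = 72.7672

72.7672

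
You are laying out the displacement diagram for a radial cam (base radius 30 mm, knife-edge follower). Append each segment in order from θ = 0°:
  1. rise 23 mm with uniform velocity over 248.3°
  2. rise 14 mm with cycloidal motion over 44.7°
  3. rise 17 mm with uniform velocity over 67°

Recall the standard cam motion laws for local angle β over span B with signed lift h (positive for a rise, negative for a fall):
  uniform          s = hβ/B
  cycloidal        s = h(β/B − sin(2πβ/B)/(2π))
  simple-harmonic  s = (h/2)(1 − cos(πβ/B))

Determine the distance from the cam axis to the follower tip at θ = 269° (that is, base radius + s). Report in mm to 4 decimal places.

seg 1 [0°–248.3°] uniform, h=23: full span → s += 23 → s = 23.0000
seg 2 [248.3°–293°] cycloidal, h=14: θ=269° here. β=20.7, B=44.7. 14·(0.4631 − sin(2π·0.4631)/(2π)) = 5.9711 → s = 28.9711
radial distance = base radius + s = 30 + 28.9711 = 58.9711

58.9711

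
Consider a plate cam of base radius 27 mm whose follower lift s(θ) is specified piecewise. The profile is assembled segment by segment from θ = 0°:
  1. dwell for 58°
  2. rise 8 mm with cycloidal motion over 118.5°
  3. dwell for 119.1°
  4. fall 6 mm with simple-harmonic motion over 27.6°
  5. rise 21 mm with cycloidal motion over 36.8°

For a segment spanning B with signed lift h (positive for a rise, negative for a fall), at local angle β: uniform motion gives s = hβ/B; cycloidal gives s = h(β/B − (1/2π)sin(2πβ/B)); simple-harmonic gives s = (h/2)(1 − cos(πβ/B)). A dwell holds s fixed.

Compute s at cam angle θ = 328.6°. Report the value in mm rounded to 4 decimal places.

seg 1 [0°–58°] dwell: s stays 0.0000
seg 2 [58°–176.5°] cycloidal, h=8: full span → s += 8 → s = 8.0000
seg 3 [176.5°–295.6°] dwell: s stays 8.0000
seg 4 [295.6°–323.2°] simple-harmonic, h=-6: full span → s += -6 → s = 2.0000
seg 5 [323.2°–360°] cycloidal, h=21: θ=328.6° here. β=5.4, B=36.8. 21·(0.1467 − sin(2π·0.1467)/(2π)) = 0.4184 → s = 2.4184

2.4184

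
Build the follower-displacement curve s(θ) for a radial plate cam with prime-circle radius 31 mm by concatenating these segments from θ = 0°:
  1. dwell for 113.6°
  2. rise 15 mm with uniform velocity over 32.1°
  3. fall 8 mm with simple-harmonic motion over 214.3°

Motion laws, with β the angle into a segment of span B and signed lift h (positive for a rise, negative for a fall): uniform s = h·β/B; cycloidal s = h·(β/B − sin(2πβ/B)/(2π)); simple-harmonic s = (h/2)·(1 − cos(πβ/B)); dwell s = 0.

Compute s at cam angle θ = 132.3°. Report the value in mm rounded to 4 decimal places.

seg 1 [0°–113.6°] dwell: s stays 0.0000
seg 2 [113.6°–145.7°] uniform, h=15: θ=132.3° here. β=18.7, B=32.1. 15·18.7/32.1 = 8.7383 → s = 8.7383

8.7383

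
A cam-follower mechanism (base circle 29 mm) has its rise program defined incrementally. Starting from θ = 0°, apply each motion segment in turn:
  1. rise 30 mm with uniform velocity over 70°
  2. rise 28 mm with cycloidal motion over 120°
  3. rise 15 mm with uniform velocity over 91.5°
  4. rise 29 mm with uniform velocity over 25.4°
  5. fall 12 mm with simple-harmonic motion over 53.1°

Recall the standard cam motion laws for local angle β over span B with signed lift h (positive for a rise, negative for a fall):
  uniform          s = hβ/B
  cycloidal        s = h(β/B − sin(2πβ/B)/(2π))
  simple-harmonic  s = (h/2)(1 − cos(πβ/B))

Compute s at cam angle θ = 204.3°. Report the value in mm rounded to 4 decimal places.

seg 1 [0°–70°] uniform, h=30: full span → s += 30 → s = 30.0000
seg 2 [70°–190°] cycloidal, h=28: full span → s += 28 → s = 58.0000
seg 3 [190°–281.5°] uniform, h=15: θ=204.3° here. β=14.3, B=91.5. 15·14.3/91.5 = 2.3443 → s = 60.3443

60.3443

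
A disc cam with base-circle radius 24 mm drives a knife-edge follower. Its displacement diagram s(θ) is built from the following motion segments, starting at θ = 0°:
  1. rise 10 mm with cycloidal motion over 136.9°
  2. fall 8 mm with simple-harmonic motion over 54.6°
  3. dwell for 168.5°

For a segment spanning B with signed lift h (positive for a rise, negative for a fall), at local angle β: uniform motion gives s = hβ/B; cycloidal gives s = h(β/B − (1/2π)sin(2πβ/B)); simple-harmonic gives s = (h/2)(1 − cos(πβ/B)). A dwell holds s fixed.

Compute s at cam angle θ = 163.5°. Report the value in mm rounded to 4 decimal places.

seg 1 [0°–136.9°] cycloidal, h=10: full span → s += 10 → s = 10.0000
seg 2 [136.9°–191.5°] simple-harmonic, h=-8: θ=163.5° here. β=26.6, B=54.6. -8/2·(1 − cos(π·0.4872)) = -3.8389 → s = 6.1611

6.1611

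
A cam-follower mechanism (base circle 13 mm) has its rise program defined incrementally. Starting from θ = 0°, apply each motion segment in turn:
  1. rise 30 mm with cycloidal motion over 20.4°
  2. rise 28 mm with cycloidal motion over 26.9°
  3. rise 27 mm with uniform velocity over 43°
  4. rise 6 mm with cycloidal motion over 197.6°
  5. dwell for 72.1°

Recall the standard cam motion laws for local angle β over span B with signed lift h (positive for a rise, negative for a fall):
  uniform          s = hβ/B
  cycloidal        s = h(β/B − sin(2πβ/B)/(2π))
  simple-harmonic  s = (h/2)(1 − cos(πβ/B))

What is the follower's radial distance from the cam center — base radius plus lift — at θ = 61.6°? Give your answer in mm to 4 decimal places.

seg 1 [0°–20.4°] cycloidal, h=30: full span → s += 30 → s = 30.0000
seg 2 [20.4°–47.3°] cycloidal, h=28: full span → s += 28 → s = 58.0000
seg 3 [47.3°–90.3°] uniform, h=27: θ=61.6° here. β=14.3, B=43. 27·14.3/43 = 8.9791 → s = 66.9791
radial distance = base radius + s = 13 + 66.9791 = 79.9791

79.9791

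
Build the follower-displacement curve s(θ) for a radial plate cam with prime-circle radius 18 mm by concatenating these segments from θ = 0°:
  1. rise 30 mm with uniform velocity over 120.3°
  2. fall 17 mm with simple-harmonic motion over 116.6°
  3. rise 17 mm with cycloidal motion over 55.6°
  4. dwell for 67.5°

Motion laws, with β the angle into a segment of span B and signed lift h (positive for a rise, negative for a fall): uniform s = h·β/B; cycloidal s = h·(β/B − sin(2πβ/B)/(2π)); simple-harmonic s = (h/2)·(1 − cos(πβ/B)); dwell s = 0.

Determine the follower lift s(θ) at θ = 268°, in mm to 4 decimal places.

seg 1 [0°–120.3°] uniform, h=30: full span → s += 30 → s = 30.0000
seg 2 [120.3°–236.9°] simple-harmonic, h=-17: full span → s += -17 → s = 13.0000
seg 3 [236.9°–292.5°] cycloidal, h=17: θ=268° here. β=31.1, B=55.6. 17·(0.5594 − sin(2π·0.5594)/(2π)) = 10.4948 → s = 23.4948

23.4948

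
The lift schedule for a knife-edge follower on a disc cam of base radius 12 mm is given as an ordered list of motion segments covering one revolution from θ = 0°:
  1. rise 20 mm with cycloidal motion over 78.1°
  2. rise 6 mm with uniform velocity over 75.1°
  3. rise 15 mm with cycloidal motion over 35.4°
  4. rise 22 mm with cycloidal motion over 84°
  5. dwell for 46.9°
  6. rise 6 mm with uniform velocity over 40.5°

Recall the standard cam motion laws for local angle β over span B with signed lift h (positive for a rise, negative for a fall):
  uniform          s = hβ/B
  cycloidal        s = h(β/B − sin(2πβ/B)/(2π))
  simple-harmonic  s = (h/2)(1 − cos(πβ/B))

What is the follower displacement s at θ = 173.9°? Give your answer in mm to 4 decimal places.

seg 1 [0°–78.1°] cycloidal, h=20: full span → s += 20 → s = 20.0000
seg 2 [78.1°–153.2°] uniform, h=6: full span → s += 6 → s = 26.0000
seg 3 [153.2°–188.6°] cycloidal, h=15: θ=173.9° here. β=20.7, B=35.4. 15·(0.5847 − sin(2π·0.5847)/(2π)) = 9.9831 → s = 35.9831

35.9831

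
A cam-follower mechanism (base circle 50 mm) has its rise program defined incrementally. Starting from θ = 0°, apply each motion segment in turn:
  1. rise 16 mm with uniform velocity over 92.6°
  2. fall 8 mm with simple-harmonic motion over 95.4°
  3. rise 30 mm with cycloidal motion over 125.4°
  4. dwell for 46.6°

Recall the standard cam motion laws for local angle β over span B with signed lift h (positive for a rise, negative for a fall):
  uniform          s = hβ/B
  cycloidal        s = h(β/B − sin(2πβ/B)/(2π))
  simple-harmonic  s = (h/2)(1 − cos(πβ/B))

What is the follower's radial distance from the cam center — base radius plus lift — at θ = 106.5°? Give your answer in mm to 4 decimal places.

seg 1 [0°–92.6°] uniform, h=16: full span → s += 16 → s = 16.0000
seg 2 [92.6°–188°] simple-harmonic, h=-8: θ=106.5° here. β=13.9, B=95.4. -8/2·(1 − cos(π·0.1457)) = -0.4118 → s = 15.5882
radial distance = base radius + s = 50 + 15.5882 = 65.5882

65.5882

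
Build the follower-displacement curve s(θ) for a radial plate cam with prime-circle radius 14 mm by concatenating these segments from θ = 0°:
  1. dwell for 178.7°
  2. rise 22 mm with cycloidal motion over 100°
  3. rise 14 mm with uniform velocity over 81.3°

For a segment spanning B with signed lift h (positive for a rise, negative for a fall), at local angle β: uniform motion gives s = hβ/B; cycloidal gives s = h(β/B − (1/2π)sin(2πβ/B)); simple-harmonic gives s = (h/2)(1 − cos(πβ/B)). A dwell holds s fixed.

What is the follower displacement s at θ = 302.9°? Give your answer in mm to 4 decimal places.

seg 1 [0°–178.7°] dwell: s stays 0.0000
seg 2 [178.7°–278.7°] cycloidal, h=22: full span → s += 22 → s = 22.0000
seg 3 [278.7°–360°] uniform, h=14: θ=302.9° here. β=24.2, B=81.3. 14·24.2/81.3 = 4.1673 → s = 26.1673

26.1673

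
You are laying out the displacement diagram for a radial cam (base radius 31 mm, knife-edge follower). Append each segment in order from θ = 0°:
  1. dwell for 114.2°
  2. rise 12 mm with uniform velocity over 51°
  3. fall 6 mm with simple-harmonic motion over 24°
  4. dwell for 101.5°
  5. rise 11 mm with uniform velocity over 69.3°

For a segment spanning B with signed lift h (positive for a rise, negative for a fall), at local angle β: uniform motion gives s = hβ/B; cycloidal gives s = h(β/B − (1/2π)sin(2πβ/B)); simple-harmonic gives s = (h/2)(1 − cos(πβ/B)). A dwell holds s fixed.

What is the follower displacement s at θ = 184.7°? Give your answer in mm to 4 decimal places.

seg 1 [0°–114.2°] dwell: s stays 0.0000
seg 2 [114.2°–165.2°] uniform, h=12: full span → s += 12 → s = 12.0000
seg 3 [165.2°–189.2°] simple-harmonic, h=-6: θ=184.7° here. β=19.5, B=24. -6/2·(1 − cos(π·0.8125)) = -5.4944 → s = 6.5056

6.5056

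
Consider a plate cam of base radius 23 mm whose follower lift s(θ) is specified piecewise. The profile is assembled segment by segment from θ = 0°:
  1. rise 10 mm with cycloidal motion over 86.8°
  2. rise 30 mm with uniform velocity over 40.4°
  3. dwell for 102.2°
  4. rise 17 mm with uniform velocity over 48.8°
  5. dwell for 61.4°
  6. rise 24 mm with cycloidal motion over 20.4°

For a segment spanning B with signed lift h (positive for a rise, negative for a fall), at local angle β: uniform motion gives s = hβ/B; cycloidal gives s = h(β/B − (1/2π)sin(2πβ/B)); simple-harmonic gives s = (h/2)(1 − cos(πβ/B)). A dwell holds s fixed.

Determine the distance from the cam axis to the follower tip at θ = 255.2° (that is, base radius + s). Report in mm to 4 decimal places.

seg 1 [0°–86.8°] cycloidal, h=10: full span → s += 10 → s = 10.0000
seg 2 [86.8°–127.2°] uniform, h=30: full span → s += 30 → s = 40.0000
seg 3 [127.2°–229.4°] dwell: s stays 40.0000
seg 4 [229.4°–278.2°] uniform, h=17: θ=255.2° here. β=25.8, B=48.8. 17·25.8/48.8 = 8.9877 → s = 48.9877
radial distance = base radius + s = 23 + 48.9877 = 71.9877

71.9877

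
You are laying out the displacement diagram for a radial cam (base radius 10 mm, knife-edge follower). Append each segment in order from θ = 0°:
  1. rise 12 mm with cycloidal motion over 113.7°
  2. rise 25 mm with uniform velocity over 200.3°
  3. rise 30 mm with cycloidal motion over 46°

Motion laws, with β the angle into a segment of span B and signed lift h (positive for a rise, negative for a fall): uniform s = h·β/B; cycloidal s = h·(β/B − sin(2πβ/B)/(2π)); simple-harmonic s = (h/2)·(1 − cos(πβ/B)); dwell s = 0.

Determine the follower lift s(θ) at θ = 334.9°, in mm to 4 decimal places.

seg 1 [0°–113.7°] cycloidal, h=12: full span → s += 12 → s = 12.0000
seg 2 [113.7°–314°] uniform, h=25: full span → s += 25 → s = 37.0000
seg 3 [314°–360°] cycloidal, h=30: θ=334.9° here. β=20.9, B=46. 30·(0.4543 − sin(2π·0.4543)/(2π)) = 12.2796 → s = 49.2796

49.2796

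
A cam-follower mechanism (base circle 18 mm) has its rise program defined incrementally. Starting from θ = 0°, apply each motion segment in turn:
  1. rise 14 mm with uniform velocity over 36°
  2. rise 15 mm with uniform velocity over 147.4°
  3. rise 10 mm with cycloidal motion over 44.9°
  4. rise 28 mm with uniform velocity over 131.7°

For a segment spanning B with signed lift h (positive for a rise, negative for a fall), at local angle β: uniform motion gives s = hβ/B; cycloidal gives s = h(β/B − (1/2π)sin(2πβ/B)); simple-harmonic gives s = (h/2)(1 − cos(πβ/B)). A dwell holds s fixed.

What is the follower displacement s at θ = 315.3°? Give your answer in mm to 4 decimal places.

seg 1 [0°–36°] uniform, h=14: full span → s += 14 → s = 14.0000
seg 2 [36°–183.4°] uniform, h=15: full span → s += 15 → s = 29.0000
seg 3 [183.4°–228.3°] cycloidal, h=10: full span → s += 10 → s = 39.0000
seg 4 [228.3°–360°] uniform, h=28: θ=315.3° here. β=87, B=131.7. 28·87/131.7 = 18.4966 → s = 57.4966

57.4966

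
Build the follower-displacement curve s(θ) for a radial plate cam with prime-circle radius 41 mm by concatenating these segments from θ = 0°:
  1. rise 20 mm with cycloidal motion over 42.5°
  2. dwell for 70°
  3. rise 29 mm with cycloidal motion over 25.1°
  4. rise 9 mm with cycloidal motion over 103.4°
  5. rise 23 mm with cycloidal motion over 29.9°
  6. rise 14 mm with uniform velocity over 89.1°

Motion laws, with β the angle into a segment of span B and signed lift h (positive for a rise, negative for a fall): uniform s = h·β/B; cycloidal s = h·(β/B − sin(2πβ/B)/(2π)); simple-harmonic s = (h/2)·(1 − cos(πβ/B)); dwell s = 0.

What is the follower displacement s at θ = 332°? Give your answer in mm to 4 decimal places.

seg 1 [0°–42.5°] cycloidal, h=20: full span → s += 20 → s = 20.0000
seg 2 [42.5°–112.5°] dwell: s stays 20.0000
seg 3 [112.5°–137.6°] cycloidal, h=29: full span → s += 29 → s = 49.0000
seg 4 [137.6°–241°] cycloidal, h=9: full span → s += 9 → s = 58.0000
seg 5 [241°–270.9°] cycloidal, h=23: full span → s += 23 → s = 81.0000
seg 6 [270.9°–360°] uniform, h=14: θ=332° here. β=61.1, B=89.1. 14·61.1/89.1 = 9.6004 → s = 90.6004

90.6004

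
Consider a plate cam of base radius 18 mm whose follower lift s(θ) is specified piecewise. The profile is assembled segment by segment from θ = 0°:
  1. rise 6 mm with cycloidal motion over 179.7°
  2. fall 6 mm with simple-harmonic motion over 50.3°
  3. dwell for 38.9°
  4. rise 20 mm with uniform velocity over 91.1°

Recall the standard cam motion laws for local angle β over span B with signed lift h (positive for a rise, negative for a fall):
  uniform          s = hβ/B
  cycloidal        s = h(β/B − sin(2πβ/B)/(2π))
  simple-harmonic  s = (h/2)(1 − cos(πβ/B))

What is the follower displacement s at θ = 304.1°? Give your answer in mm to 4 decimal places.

seg 1 [0°–179.7°] cycloidal, h=6: full span → s += 6 → s = 6.0000
seg 2 [179.7°–230°] simple-harmonic, h=-6: full span → s += -6 → s = 0.0000
seg 3 [230°–268.9°] dwell: s stays 0.0000
seg 4 [268.9°–360°] uniform, h=20: θ=304.1° here. β=35.2, B=91.1. 20·35.2/91.1 = 7.7278 → s = 7.7278

7.7278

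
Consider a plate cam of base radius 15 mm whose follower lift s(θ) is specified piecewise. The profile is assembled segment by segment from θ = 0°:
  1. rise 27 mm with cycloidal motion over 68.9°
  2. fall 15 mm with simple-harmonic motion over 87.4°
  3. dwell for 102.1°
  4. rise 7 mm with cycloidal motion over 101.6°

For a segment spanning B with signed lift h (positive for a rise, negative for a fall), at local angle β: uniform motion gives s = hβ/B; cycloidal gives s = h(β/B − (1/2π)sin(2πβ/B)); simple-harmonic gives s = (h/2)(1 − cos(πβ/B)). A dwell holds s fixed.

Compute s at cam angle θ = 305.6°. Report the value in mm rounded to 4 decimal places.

seg 1 [0°–68.9°] cycloidal, h=27: full span → s += 27 → s = 27.0000
seg 2 [68.9°–156.3°] simple-harmonic, h=-15: full span → s += -15 → s = 12.0000
seg 3 [156.3°–258.4°] dwell: s stays 12.0000
seg 4 [258.4°–360°] cycloidal, h=7: θ=305.6° here. β=47.2, B=101.6. 7·(0.4646 − sin(2π·0.4646)/(2π)) = 3.0060 → s = 15.0060

15.0060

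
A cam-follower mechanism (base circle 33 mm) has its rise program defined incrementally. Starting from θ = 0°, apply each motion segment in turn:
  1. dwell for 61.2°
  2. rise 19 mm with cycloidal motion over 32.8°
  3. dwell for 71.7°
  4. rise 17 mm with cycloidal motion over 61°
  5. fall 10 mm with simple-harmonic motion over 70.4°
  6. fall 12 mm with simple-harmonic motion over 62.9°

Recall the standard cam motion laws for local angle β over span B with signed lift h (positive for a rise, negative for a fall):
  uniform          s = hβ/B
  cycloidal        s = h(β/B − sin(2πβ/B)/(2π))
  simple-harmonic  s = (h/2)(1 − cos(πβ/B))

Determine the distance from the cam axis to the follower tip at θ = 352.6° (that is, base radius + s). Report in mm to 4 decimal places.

seg 1 [0°–61.2°] dwell: s stays 0.0000
seg 2 [61.2°–94°] cycloidal, h=19: full span → s += 19 → s = 19.0000
seg 3 [94°–165.7°] dwell: s stays 19.0000
seg 4 [165.7°–226.7°] cycloidal, h=17: full span → s += 17 → s = 36.0000
seg 5 [226.7°–297.1°] simple-harmonic, h=-10: full span → s += -10 → s = 26.0000
seg 6 [297.1°–360°] simple-harmonic, h=-12: θ=352.6° here. β=55.5, B=62.9. -12/2·(1 − cos(π·0.8824)) = -11.5948 → s = 14.4052
radial distance = base radius + s = 33 + 14.4052 = 47.4052

47.4052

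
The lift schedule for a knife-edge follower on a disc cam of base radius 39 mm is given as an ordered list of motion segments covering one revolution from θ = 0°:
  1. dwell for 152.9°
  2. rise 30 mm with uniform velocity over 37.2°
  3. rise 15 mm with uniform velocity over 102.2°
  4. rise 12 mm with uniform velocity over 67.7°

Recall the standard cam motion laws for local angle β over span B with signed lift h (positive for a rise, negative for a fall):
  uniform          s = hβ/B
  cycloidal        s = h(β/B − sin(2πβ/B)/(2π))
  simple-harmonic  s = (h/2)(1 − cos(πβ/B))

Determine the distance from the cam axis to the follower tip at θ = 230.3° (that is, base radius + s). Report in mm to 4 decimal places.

seg 1 [0°–152.9°] dwell: s stays 0.0000
seg 2 [152.9°–190.1°] uniform, h=30: full span → s += 30 → s = 30.0000
seg 3 [190.1°–292.3°] uniform, h=15: θ=230.3° here. β=40.2, B=102.2. 15·40.2/102.2 = 5.9002 → s = 35.9002
radial distance = base radius + s = 39 + 35.9002 = 74.9002

74.9002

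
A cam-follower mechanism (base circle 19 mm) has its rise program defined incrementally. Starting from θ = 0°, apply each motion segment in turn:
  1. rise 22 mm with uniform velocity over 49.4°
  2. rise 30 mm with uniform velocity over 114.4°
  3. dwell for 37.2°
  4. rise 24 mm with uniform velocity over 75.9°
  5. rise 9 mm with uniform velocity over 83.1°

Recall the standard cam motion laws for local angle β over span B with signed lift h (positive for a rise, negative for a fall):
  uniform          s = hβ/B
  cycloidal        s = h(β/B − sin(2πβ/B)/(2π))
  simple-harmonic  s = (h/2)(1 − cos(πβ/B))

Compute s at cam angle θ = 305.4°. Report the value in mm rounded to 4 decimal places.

seg 1 [0°–49.4°] uniform, h=22: full span → s += 22 → s = 22.0000
seg 2 [49.4°–163.8°] uniform, h=30: full span → s += 30 → s = 52.0000
seg 3 [163.8°–201°] dwell: s stays 52.0000
seg 4 [201°–276.9°] uniform, h=24: full span → s += 24 → s = 76.0000
seg 5 [276.9°–360°] uniform, h=9: θ=305.4° here. β=28.5, B=83.1. 9·28.5/83.1 = 3.0866 → s = 79.0866

79.0866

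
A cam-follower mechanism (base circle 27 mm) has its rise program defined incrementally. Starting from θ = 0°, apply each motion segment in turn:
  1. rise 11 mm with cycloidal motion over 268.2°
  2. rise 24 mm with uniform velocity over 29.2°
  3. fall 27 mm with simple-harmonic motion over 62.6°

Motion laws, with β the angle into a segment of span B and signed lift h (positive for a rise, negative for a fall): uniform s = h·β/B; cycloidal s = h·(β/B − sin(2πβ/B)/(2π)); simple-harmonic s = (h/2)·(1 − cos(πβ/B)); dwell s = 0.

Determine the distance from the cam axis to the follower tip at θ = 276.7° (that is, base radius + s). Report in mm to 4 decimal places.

seg 1 [0°–268.2°] cycloidal, h=11: full span → s += 11 → s = 11.0000
seg 2 [268.2°–297.4°] uniform, h=24: θ=276.7° here. β=8.5, B=29.2. 24·8.5/29.2 = 6.9863 → s = 17.9863
radial distance = base radius + s = 27 + 17.9863 = 44.9863

44.9863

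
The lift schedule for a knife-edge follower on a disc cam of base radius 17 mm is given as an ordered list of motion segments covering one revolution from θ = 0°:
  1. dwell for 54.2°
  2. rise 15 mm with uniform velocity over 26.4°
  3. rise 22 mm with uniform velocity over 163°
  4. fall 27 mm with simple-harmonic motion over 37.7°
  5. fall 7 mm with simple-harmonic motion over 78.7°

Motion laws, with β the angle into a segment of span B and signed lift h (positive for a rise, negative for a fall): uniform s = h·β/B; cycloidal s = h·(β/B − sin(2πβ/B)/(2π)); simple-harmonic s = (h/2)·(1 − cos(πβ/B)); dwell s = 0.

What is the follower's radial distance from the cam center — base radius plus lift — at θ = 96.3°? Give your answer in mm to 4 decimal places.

seg 1 [0°–54.2°] dwell: s stays 0.0000
seg 2 [54.2°–80.6°] uniform, h=15: full span → s += 15 → s = 15.0000
seg 3 [80.6°–243.6°] uniform, h=22: θ=96.3° here. β=15.7, B=163. 22·15.7/163 = 2.1190 → s = 17.1190
radial distance = base radius + s = 17 + 17.1190 = 34.1190

34.1190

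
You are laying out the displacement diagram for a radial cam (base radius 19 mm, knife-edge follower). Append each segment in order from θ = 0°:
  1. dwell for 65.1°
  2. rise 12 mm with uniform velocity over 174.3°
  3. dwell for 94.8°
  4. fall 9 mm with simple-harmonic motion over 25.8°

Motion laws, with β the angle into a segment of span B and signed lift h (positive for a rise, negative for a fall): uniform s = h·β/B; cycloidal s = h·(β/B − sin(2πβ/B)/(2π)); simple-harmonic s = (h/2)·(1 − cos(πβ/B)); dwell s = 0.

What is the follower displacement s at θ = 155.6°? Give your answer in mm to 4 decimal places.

seg 1 [0°–65.1°] dwell: s stays 0.0000
seg 2 [65.1°–239.4°] uniform, h=12: θ=155.6° here. β=90.5, B=174.3. 12·90.5/174.3 = 6.2306 → s = 6.2306

6.2306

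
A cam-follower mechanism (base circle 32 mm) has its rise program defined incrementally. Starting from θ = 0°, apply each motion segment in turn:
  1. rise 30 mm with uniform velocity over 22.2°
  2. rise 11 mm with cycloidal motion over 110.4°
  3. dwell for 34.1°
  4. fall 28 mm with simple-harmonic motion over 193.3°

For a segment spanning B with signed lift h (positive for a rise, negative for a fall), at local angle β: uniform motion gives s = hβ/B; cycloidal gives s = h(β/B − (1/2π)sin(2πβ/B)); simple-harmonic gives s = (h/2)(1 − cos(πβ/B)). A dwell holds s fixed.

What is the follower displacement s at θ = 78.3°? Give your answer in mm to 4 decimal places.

seg 1 [0°–22.2°] uniform, h=30: full span → s += 30 → s = 30.0000
seg 2 [22.2°–132.6°] cycloidal, h=11: θ=78.3° here. β=56.1, B=110.4. 11·(0.5082 − sin(2π·0.5082)/(2π)) = 5.6793 → s = 35.6793

35.6793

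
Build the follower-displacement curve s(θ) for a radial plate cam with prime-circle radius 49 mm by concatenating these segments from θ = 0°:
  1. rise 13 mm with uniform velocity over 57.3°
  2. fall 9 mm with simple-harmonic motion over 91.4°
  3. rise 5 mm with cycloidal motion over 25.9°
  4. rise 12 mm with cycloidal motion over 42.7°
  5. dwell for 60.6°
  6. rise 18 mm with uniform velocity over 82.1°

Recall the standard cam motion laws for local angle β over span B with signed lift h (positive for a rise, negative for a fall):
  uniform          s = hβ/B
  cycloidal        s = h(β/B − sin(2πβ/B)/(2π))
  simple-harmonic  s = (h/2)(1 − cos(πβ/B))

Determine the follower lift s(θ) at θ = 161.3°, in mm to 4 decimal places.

seg 1 [0°–57.3°] uniform, h=13: full span → s += 13 → s = 13.0000
seg 2 [57.3°–148.7°] simple-harmonic, h=-9: full span → s += -9 → s = 4.0000
seg 3 [148.7°–174.6°] cycloidal, h=5: θ=161.3° here. β=12.6, B=25.9. 5·(0.4865 − sin(2π·0.4865)/(2π)) = 2.3649 → s = 6.3649

6.3649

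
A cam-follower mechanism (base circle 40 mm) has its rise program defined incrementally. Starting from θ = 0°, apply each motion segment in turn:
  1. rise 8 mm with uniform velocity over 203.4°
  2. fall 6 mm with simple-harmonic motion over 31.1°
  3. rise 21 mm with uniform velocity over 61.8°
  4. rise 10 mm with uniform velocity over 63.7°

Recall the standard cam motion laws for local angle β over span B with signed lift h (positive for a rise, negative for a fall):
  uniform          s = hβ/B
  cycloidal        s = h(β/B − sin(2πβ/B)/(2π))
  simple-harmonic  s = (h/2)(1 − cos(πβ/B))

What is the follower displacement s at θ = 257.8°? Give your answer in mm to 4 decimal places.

seg 1 [0°–203.4°] uniform, h=8: full span → s += 8 → s = 8.0000
seg 2 [203.4°–234.5°] simple-harmonic, h=-6: full span → s += -6 → s = 2.0000
seg 3 [234.5°–296.3°] uniform, h=21: θ=257.8° here. β=23.3, B=61.8. 21·23.3/61.8 = 7.9175 → s = 9.9175

9.9175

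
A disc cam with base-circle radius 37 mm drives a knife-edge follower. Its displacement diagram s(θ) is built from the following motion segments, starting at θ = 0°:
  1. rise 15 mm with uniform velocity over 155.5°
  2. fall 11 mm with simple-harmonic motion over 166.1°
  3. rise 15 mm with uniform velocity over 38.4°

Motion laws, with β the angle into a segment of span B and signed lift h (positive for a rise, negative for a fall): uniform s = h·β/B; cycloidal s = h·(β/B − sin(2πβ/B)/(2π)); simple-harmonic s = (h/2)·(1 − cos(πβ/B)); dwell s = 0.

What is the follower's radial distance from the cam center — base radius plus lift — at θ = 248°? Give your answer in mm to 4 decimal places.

seg 1 [0°–155.5°] uniform, h=15: full span → s += 15 → s = 15.0000
seg 2 [155.5°–321.6°] simple-harmonic, h=-11: θ=248° here. β=92.5, B=166.1. -11/2·(1 − cos(π·0.5569)) = -6.4778 → s = 8.5222
radial distance = base radius + s = 37 + 8.5222 = 45.5222

45.5222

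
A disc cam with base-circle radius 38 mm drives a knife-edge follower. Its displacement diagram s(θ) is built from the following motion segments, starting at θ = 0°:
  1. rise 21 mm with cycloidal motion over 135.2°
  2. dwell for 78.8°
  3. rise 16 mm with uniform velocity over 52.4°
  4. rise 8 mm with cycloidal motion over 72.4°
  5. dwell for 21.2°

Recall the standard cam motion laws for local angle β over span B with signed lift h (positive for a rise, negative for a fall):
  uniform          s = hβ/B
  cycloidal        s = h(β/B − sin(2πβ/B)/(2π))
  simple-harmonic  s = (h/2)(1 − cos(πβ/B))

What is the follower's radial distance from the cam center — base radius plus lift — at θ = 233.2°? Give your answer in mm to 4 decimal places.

seg 1 [0°–135.2°] cycloidal, h=21: full span → s += 21 → s = 21.0000
seg 2 [135.2°–214°] dwell: s stays 21.0000
seg 3 [214°–266.4°] uniform, h=16: θ=233.2° here. β=19.2, B=52.4. 16·19.2/52.4 = 5.8626 → s = 26.8626
radial distance = base radius + s = 38 + 26.8626 = 64.8626

64.8626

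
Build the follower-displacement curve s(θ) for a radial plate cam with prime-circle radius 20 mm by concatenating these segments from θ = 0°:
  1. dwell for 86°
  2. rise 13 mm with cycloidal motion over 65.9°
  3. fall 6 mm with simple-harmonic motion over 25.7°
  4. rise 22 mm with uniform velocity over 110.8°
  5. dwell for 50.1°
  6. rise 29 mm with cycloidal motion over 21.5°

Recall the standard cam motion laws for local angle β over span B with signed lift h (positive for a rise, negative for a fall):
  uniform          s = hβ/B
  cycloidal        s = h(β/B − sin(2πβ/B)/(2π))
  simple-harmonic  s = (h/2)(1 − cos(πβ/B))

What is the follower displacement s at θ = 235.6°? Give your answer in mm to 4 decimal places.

seg 1 [0°–86°] dwell: s stays 0.0000
seg 2 [86°–151.9°] cycloidal, h=13: full span → s += 13 → s = 13.0000
seg 3 [151.9°–177.6°] simple-harmonic, h=-6: full span → s += -6 → s = 7.0000
seg 4 [177.6°–288.4°] uniform, h=22: θ=235.6° here. β=58, B=110.8. 22·58/110.8 = 11.5162 → s = 18.5162

18.5162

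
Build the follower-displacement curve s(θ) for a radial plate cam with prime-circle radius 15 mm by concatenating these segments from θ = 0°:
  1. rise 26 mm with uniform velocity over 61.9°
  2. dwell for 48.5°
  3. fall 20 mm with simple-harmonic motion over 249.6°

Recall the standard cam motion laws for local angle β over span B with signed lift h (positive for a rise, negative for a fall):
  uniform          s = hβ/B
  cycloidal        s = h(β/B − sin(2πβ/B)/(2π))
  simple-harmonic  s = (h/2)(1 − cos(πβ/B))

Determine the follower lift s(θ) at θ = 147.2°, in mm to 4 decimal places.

seg 1 [0°–61.9°] uniform, h=26: full span → s += 26 → s = 26.0000
seg 2 [61.9°–110.4°] dwell: s stays 26.0000
seg 3 [110.4°–360°] simple-harmonic, h=-20: θ=147.2° here. β=36.8, B=249.6. -20/2·(1 − cos(π·0.1474)) = -1.0537 → s = 24.9463

24.9463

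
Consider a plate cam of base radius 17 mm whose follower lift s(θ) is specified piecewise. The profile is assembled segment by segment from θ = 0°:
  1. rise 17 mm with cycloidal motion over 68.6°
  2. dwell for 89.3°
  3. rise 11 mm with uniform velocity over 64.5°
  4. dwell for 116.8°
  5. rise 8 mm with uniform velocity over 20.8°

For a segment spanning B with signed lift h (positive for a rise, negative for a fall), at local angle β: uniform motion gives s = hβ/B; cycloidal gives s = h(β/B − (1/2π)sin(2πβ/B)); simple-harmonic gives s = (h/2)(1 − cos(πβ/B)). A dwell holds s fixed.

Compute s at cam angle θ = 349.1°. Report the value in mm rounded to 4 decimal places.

seg 1 [0°–68.6°] cycloidal, h=17: full span → s += 17 → s = 17.0000
seg 2 [68.6°–157.9°] dwell: s stays 17.0000
seg 3 [157.9°–222.4°] uniform, h=11: full span → s += 11 → s = 28.0000
seg 4 [222.4°–339.2°] dwell: s stays 28.0000
seg 5 [339.2°–360°] uniform, h=8: θ=349.1° here. β=9.9, B=20.8. 8·9.9/20.8 = 3.8077 → s = 31.8077

31.8077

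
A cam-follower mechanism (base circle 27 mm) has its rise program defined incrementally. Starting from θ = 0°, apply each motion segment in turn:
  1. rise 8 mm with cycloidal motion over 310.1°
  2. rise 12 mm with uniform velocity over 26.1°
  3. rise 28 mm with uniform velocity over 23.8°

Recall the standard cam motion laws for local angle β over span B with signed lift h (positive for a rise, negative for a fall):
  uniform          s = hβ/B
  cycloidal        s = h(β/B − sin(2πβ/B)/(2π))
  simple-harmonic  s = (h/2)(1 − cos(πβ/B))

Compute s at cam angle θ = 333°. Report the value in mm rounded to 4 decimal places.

seg 1 [0°–310.1°] cycloidal, h=8: full span → s += 8 → s = 8.0000
seg 2 [310.1°–336.2°] uniform, h=12: θ=333° here. β=22.9, B=26.1. 12·22.9/26.1 = 10.5287 → s = 18.5287

18.5287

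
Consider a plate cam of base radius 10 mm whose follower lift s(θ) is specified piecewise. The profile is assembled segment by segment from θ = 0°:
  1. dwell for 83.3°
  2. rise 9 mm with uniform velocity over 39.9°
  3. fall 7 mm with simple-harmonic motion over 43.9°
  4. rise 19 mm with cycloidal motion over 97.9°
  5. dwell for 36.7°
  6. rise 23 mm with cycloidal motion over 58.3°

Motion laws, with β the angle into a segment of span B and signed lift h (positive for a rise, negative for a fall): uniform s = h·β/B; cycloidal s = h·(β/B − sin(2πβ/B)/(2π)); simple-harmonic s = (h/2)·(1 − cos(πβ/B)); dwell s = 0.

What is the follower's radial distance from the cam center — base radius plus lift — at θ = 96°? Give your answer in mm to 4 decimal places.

seg 1 [0°–83.3°] dwell: s stays 0.0000
seg 2 [83.3°–123.2°] uniform, h=9: θ=96° here. β=12.7, B=39.9. 9·12.7/39.9 = 2.8647 → s = 2.8647
radial distance = base radius + s = 10 + 2.8647 = 12.8647

12.8647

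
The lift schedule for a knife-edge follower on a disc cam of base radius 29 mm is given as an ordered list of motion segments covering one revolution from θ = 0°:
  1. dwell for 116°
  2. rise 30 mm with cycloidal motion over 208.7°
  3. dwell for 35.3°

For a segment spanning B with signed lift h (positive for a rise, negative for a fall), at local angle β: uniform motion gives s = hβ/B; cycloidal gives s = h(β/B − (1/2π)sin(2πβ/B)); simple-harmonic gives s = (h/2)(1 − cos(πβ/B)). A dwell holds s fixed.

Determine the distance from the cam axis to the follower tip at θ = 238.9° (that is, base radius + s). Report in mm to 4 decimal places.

seg 1 [0°–116°] dwell: s stays 0.0000
seg 2 [116°–324.7°] cycloidal, h=30: θ=238.9° here. β=122.9, B=208.7. 30·(0.5889 − sin(2π·0.5889)/(2π)) = 20.1965 → s = 20.1965
radial distance = base radius + s = 29 + 20.1965 = 49.1965

49.1965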